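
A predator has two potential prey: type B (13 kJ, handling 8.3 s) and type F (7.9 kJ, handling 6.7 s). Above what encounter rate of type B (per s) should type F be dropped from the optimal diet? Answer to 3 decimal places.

At the threshold, the rate on type B alone equals the profitability of type F: λ·13/(1 + λ·8.3) = 7.9/6.7 = 1.179.
Rearranging, λ(13 − 1.179×8.3) = 1.179, so λ = 1.179/3.213 = 0.3669 per s.

0.367 per s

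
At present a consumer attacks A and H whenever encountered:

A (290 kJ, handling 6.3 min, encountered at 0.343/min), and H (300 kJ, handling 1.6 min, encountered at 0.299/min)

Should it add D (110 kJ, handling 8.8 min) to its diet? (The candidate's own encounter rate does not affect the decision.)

No

On A and H alone, R = ΣλE/(1+Σλh) = 189.2/3.639 = 51.98 kJ/min.
D: E/h = 110/8.8 = 12.5 kJ/min.
Since 12.5 < R, time spent handling D is better spent searching.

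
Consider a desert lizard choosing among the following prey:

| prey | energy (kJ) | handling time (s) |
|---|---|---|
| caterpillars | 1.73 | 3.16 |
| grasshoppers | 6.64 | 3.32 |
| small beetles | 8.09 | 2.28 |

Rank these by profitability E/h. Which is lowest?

caterpillars

Profitability E/h (kJ/s): caterpillars = 1.73/3.16 = 0.547, grasshoppers = 6.64/3.32 = 2, small beetles = 8.09/2.28 = 3.55.
Ranked: small beetles > grasshoppers > caterpillars.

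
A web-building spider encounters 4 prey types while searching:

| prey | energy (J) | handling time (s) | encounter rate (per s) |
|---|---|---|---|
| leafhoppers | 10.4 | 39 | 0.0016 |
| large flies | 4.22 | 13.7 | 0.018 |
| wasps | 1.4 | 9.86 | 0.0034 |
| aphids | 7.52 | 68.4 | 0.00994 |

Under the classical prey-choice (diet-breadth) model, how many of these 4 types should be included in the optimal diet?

4

Profitabilities (E/h, J/s): large flies 0.308, leafhoppers 0.267, wasps 0.142, aphids 0.11. Add prey in this order while the next type's profitability exceeds the intake rate on those already taken.
Rate on top 1: 0.06093. leafhoppers: 0.267 > 0.06093 → include.
Rate on top 2: 0.07074. wasps: 0.142 > 0.07074 → include.
Rate on top 3: 0.07252. aphids: 0.11 > 0.07252 → include.
Optimal diet: large flies, leafhoppers, wasps, aphids — 4 of 4 types.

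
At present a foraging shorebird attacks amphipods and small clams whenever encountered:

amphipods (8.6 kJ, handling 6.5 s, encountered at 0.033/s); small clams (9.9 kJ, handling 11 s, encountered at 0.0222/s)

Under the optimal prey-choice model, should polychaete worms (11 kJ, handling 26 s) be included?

On amphipods and small clams alone, R = ΣλE/(1+Σλh) = 0.5036/1.459 = 0.3452 kJ/s.
Profitability of polychaete worms: 11/26 = 0.4231 kJ/s.
Since 0.4231 > R, including polychaete worms increases the long-run rate.

Yes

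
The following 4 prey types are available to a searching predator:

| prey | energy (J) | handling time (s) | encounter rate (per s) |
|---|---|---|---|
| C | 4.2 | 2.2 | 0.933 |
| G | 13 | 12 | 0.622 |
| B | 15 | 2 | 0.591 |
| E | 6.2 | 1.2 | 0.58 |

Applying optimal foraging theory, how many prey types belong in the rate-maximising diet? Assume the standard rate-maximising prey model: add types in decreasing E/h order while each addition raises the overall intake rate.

Rank by E/h (J/s): B 7.5, E 5.17, C 1.91, G 1.08. Include each in turn until the next type's E/h falls below the running intake rate.
Rate on top 1: 4.063. E: 5.17 > 4.063 → include.
Rate on top 2: 4.33. C: 1.91 < 4.33 → exclude; stop.
Optimal diet: B, E — 2 of 4 types.

2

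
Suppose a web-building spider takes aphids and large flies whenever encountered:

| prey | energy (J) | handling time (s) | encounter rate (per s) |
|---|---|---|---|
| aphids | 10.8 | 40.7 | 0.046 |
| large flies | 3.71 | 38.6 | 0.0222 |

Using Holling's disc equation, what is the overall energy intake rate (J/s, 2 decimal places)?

0.16 J/s

R = (0.046×10.8 + 0.0222×3.71) / (1 + 0.046×40.7 + 0.0222×38.6) = 0.5792/3.729 = 0.1553 J/s.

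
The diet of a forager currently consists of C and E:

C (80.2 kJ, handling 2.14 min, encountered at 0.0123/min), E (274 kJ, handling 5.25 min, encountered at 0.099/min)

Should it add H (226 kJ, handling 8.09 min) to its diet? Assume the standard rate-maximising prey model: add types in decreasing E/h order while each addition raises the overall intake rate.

Current rate: (0.0123×80.2 + 0.099×274)/(1 + 0.0123×2.14 + 0.099×5.25) = 18.18 kJ/min.
Profitability of H: 226/8.09 = 27.94 kJ/min.
Since 27.94 > R, including H increases the long-run rate.

Yes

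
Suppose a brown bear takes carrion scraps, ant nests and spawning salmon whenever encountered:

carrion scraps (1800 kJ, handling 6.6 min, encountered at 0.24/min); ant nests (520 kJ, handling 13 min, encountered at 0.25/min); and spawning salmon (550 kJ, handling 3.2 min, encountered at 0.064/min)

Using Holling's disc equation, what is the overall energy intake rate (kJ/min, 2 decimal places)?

R = Σλ_iE_i / (1 + Σλ_ih_i)
Numerator: 0.24×1800 + 0.25×520 + 0.064×550 = 597.2
Denominator: 1 + 0.24×6.6 + 0.25×13 + 0.064×3.2 = 6.039
R = 597.2/6.039 = 98.89 kJ/min

98.89 kJ/min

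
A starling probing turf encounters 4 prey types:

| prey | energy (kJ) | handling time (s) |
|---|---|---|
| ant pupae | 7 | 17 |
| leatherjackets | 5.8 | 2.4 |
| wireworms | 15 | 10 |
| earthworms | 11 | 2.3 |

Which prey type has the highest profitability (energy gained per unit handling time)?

Profitability E/h (kJ/s): ant pupae = 7/17 = 0.412, leatherjackets = 5.8/2.4 = 2.42, wireworms = 15/10 = 1.5, earthworms = 11/2.3 = 4.78.
Ranked: earthworms > leatherjackets > wireworms > ant pupae.

earthworms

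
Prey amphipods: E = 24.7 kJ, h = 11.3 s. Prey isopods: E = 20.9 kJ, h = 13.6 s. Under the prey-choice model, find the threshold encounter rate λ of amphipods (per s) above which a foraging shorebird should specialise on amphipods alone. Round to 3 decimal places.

0.210 per s

The zero-one rule: include isopods iff E₂/h₂ > λE₁/(1+λh₁). Equality gives the switch point.
λE₁h₂ = E₂ + λE₂h₁ ⇒ λ = E₂/(E₁h₂ − E₂h₁) = 20.9/(335.9 − 236.2) = 0.2095 per s.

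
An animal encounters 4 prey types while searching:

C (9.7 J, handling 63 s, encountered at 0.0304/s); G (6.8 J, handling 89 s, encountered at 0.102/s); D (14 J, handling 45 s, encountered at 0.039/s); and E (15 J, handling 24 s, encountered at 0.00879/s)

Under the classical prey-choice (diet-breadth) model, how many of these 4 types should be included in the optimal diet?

2

Rank by E/h (J/s): E 0.625, D 0.311, C 0.154, G 0.0764. Include each in turn until the next type's E/h falls below the running intake rate.
Rate on top 1: 0.1089. D: 0.311 > 0.1089 → include.
Rate on top 2: 0.2285. C: 0.154 < 0.2285 → exclude; stop.
Optimal diet: E, D — 2 of 4 types.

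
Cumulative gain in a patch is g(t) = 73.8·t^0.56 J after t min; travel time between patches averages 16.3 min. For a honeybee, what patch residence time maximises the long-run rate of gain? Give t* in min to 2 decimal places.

Optimal t* satisfies g'(t*) = g(t*)/(T + t*).
g'(t) = 0.56·73.8·t^-0.44. Setting 0.56·73.8·t^-0.44 = 73.8·t^0.56/(16.3+t) gives 0.56(16.3+t) = t, so 0.44·t = 0.56×16.3.
t* = 0.56×16.3/0.44 = 20.75 min.

20.75 min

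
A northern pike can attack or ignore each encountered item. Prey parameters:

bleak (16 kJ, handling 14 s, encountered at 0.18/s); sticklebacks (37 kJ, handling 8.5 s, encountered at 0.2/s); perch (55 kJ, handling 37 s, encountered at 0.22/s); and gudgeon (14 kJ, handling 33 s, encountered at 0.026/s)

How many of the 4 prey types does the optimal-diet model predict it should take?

1

Profitabilities (E/h, kJ/s): sticklebacks 4.35, perch 1.49, bleak 1.14, gudgeon 0.424. Add prey in this order while the next type's profitability exceeds the intake rate on those already taken.
Rate on top 1: 2.741. perch: 1.49 < 2.741 → exclude; stop.
Optimal diet: sticklebacks — 1 of 4 types.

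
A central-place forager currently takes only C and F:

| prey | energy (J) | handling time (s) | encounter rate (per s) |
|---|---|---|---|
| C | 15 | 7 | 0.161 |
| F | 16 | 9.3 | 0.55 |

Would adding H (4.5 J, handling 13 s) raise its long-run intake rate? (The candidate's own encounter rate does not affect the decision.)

No

Intake rate on the current diet: R = (0.161×15 + 0.55×16) / (1 + 0.161×7 + 0.55×9.3) = 11.21/7.242 = 1.549 J/s.
Profitability of H: 4.5/13 = 0.3462 J/s.
0.3462 < 1.549, so adding H would lower the average — exclude it.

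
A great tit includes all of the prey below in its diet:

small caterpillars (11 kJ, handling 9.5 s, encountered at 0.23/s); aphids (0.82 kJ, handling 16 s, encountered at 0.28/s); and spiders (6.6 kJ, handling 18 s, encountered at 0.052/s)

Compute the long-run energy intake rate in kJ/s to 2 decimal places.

0.36 kJ/s

Energy encountered per unit search time: 0.23×11 + 0.28×0.82 + 0.052×6.6 = 3.103 kJ/s.
Handling time per unit search time: 0.23×9.5 + 0.28×16 + 0.052×18 = 7.601.
Rate = 3.103/(1 + 7.601) = 0.3607 kJ/s.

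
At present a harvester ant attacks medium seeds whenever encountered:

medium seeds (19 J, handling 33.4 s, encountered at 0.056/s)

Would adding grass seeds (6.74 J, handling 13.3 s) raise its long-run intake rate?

Yes

Current rate: (0.056×19)/(1 + 0.056×33.4) = 0.3707 J/s.
grass seeds: E/h = 6.74/13.3 = 0.5068 J/s.
Since 0.5068 > R, including grass seeds increases the long-run rate.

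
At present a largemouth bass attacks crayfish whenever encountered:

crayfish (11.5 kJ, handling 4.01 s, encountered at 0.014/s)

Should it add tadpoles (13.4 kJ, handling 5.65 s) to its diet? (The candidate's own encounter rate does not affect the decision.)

Intake rate on the current diet: R = (0.014×11.5) / (1 + 0.014×4.01) = 0.161/1.056 = 0.1524 kJ/s.
Profitability of tadpoles: 13.4/5.65 = 2.372 kJ/s.
Since 2.372 > R, including tadpoles increases the long-run rate.

Yes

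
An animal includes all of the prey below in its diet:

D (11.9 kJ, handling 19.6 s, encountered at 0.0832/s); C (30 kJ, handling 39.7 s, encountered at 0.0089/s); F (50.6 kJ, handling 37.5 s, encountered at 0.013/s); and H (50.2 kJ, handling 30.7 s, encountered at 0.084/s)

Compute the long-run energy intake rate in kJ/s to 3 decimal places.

1.013 kJ/s

R = Σλ_iE_i / (1 + Σλ_ih_i)
Numerator: 0.0832×11.9 + 0.0089×30 + 0.013×50.6 + 0.084×50.2 = 6.132
Denominator: 1 + 0.0832×19.6 + 0.0089×39.7 + 0.013×37.5 + 0.084×30.7 = 6.05
R = 6.132/6.05 = 1.013 kJ/s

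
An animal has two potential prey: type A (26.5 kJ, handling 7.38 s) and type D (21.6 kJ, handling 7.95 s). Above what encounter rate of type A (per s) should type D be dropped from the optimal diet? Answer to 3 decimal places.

0.421 per s

The zero-one rule: include type D iff E₂/h₂ > λE₁/(1+λh₁). Equality gives the switch point.
λE₁h₂ = E₂ + λE₂h₁ ⇒ λ = E₂/(E₁h₂ − E₂h₁) = 21.6/(210.7 − 159.4) = 0.4213 per s.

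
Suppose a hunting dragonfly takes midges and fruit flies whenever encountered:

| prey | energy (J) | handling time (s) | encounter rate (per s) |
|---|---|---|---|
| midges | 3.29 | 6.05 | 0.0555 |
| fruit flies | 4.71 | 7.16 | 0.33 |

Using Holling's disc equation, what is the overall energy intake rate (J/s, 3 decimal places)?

0.470 J/s

R = Σλ_iE_i / (1 + Σλ_ih_i)
Numerator: 0.0555×3.29 + 0.33×4.71 = 1.737
Denominator: 1 + 0.0555×6.05 + 0.33×7.16 = 3.699
R = 1.737/3.699 = 0.4696 J/s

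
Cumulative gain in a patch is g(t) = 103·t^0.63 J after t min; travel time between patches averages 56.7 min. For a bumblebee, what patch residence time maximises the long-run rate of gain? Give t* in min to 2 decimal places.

Optimal t* satisfies g'(t*) = g(t*)/(T + t*).
g'(t) = 0.63·103·t^-0.37. Setting 0.63·103·t^-0.37 = 103·t^0.63/(56.7+t) gives 0.63(56.7+t) = t, so 0.37·t = 0.63×56.7.
t* = 0.63×56.7/0.37 = 96.54 min.

96.54 min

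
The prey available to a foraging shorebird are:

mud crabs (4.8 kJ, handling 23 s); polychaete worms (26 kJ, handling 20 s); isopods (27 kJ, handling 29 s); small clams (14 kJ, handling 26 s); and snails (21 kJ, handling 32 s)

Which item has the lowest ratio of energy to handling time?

mud crabs

Profitability E/h (kJ/s): mud crabs = 4.8/23 = 0.209, polychaete worms = 26/20 = 1.3, isopods = 27/29 = 0.931, small clams = 14/26 = 0.538, snails = 21/32 = 0.656.
Ranked: polychaete worms > isopods > snails > small clams > mud crabs.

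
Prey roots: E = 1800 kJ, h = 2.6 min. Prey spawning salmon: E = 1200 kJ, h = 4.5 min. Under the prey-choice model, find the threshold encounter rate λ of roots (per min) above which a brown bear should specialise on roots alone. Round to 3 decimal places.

Drop spawning salmon once their profitability E₂/h₂ falls below the rate achievable on roots alone: E₂/h₂ = λE₁/(1 + λh₁).
Solve for λ: λE₁h₂ = E₂(1 + λh₁) → λ(E₁h₂ − E₂h₁) = E₂ → λ = E₂/(E₁h₂ − E₂h₁).
λ = 1200/(1800×4.5 − 1200×2.6) = 1200/4980 = 0.241 per min.

0.241 per min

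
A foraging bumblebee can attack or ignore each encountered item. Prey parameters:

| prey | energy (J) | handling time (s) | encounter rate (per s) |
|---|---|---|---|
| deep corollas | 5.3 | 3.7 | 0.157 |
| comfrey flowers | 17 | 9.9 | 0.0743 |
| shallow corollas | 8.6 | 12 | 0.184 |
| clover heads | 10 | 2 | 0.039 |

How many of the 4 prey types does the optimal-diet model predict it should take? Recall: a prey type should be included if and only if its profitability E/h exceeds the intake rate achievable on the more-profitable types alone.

3

Profitabilities (E/h, J/s): clover heads 5, comfrey flowers 1.72, deep corollas 1.43, shallow corollas 0.717. Add prey in this order while the next type's profitability exceeds the intake rate on those already taken.
Rate on top 1: 0.3618. comfrey flowers: 1.72 > 0.3618 → include.
Rate on top 2: 0.9115. deep corollas: 1.43 > 0.9115 → include.
Rate on top 3: 1.038. shallow corollas: 0.717 < 1.038 → exclude; stop.
Optimal diet: clover heads, comfrey flowers, deep corollas — 3 of 4 types.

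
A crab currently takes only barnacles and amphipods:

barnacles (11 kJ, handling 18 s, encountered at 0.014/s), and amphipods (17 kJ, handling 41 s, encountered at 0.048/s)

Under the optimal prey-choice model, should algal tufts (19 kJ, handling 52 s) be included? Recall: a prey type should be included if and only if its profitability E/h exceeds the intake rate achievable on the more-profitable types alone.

Yes

Current rate: (0.014×11 + 0.048×17)/(1 + 0.014×18 + 0.048×41) = 0.3012 kJ/s.
Profitability of algal tufts: 19/52 = 0.3654 kJ/s.
0.3654 > 0.3012, so adding algal tufts raises the average — include it.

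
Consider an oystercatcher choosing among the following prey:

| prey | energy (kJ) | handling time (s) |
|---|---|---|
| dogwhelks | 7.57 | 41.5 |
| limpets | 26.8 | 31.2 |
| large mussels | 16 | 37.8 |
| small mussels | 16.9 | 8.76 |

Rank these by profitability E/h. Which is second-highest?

limpets

Profitability E/h (kJ/s): dogwhelks = 7.57/41.5 = 0.182, limpets = 26.8/31.2 = 0.859, large mussels = 16/37.8 = 0.423, small mussels = 16.9/8.76 = 1.93.
Ranked: small mussels > limpets > large mussels > dogwhelks.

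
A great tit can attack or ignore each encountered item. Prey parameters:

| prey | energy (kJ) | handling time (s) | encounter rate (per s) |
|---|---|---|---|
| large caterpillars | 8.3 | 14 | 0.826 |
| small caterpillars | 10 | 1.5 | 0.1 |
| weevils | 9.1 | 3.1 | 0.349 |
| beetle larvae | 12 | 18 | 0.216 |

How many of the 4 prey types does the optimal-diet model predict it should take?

Rank by E/h (kJ/s): small caterpillars 6.67, weevils 2.94, beetle larvae 0.667, large caterpillars 0.593. Include each in turn until the next type's E/h falls below the running intake rate.
Rate on top 1: 0.8696. weevils: 2.94 > 0.8696 → include.
Rate on top 2: 1.871. beetle larvae: 0.667 < 1.871 → exclude; stop.
Optimal diet: small caterpillars, weevils — 2 of 4 types.

2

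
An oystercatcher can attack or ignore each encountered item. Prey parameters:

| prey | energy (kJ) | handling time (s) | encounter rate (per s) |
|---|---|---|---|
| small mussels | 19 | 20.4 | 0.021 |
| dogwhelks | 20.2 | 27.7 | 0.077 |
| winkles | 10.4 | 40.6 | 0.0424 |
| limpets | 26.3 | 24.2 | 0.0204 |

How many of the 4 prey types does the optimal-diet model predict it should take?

E/h in descending order: limpets 1.09, small mussels 0.931, dogwhelks 0.729, winkles 0.256 kJ/s. The optimal diet is the largest prefix of this list for which every included type satisfies E_i/h_i > R on the types above it.
Rate on top 1: 0.3592. small mussels: 0.931 > 0.3592 → include.
Rate on top 2: 0.4867. dogwhelks: 0.729 > 0.4867 → include.
Rate on top 3: 0.6143. winkles: 0.256 < 0.6143 → exclude; stop.
Optimal diet: limpets, small mussels, dogwhelks — 3 of 4 types.

3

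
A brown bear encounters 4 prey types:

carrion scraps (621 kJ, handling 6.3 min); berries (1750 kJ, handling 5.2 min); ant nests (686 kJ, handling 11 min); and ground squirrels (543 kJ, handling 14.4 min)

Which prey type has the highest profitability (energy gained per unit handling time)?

berries

Profitability E/h (kJ/min): carrion scraps = 621/6.3 = 98.6, berries = 1750/5.2 = 337, ant nests = 686/11 = 62.4, ground squirrels = 543/14.4 = 37.7.
Ranked: berries > carrion scraps > ant nests > ground squirrels.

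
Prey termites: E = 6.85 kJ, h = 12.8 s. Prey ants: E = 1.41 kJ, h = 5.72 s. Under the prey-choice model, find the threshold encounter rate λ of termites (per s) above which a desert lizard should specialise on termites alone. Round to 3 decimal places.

Drop ants once their profitability E₂/h₂ falls below the rate achievable on termites alone: E₂/h₂ = λE₁/(1 + λh₁).
Solve for λ: λE₁h₂ = E₂(1 + λh₁) → λ(E₁h₂ − E₂h₁) = E₂ → λ = E₂/(E₁h₂ − E₂h₁).
λ = 1.41/(6.85×5.72 − 1.41×12.8) = 1.41/21.13 = 0.06672 per s.

0.067 per s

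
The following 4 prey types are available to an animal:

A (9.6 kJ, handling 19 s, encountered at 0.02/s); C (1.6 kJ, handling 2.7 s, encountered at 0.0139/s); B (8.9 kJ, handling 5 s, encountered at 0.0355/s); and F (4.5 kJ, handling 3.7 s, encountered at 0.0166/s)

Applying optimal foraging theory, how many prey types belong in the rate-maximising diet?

E/h in descending order: B 1.78, F 1.22, C 0.593, A 0.505 kJ/s. The optimal diet is the largest prefix of this list for which every included type satisfies E_i/h_i > R on the types above it.
Rate on top 1: 0.2683. F: 1.22 > 0.2683 → include.
Rate on top 2: 0.3153. C: 0.593 > 0.3153 → include.
Rate on top 3: 0.3235. A: 0.505 > 0.3235 → include.
Optimal diet: B, F, C, A — 4 of 4 types.

4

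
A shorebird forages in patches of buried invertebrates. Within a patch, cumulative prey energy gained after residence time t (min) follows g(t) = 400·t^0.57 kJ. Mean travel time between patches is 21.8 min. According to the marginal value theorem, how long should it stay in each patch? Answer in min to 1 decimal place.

28.9 min

Optimal t* satisfies g'(t*) = g(t*)/(T + t*).
g'(t) = 0.57·400·t^-0.43. Setting 0.57·400·t^-0.43 = 400·t^0.57/(21.8+t) gives 0.57(21.8+t) = t, so 0.43·t = 0.57×21.8.
t* = 0.57×21.8/0.43 = 28.9 min.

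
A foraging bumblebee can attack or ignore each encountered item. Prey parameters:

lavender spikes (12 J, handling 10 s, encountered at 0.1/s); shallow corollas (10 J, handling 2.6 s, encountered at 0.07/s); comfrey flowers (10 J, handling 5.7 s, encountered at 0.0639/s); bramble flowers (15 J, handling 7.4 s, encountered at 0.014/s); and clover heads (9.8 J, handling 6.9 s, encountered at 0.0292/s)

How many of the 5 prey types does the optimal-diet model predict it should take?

5

Rank by E/h (J/s): shallow corollas 3.85, bramble flowers 2.03, comfrey flowers 1.75, clover heads 1.42, lavender spikes 1.2. Include each in turn until the next type's E/h falls below the running intake rate.
Rate on top 1: 0.5922. bramble flowers: 2.03 > 0.5922 → include.
Rate on top 2: 0.7078. comfrey flowers: 1.75 > 0.7078 → include.
Rate on top 3: 0.9389. clover heads: 1.42 > 0.9389 → include.
Rate on top 4: 0.9913. lavender spikes: 1.2 > 0.9913 → include.
Optimal diet: shallow corollas, bramble flowers, comfrey flowers, clover heads, lavender spikes — 5 of 5 types.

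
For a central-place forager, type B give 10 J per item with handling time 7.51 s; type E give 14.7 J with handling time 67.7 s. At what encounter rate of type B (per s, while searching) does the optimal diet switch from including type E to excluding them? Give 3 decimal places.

The zero-one rule: include type E iff E₂/h₂ > λE₁/(1+λh₁). Equality gives the switch point.
λE₁h₂ = E₂ + λE₂h₁ ⇒ λ = E₂/(E₁h₂ − E₂h₁) = 14.7/(677 − 110.4) = 0.02594 per s.

0.026 per s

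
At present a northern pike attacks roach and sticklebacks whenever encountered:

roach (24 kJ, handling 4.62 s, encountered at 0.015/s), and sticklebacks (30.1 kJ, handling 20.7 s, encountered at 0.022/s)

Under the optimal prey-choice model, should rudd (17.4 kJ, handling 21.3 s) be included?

Yes

On roach and sticklebacks alone, R = ΣλE/(1+Σλh) = 1.022/1.525 = 0.6704 kJ/s.
rudd: E/h = 17.4/21.3 = 0.8169 kJ/s.
Since 0.8169 > R, including rudd increases the long-run rate.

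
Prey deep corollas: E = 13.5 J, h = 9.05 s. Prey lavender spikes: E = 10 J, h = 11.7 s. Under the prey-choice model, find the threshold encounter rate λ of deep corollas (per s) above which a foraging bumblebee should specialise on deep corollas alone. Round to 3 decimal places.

At the threshold, the rate on deep corollas alone equals the profitability of lavender spikes: λ·13.5/(1 + λ·9.05) = 10/11.7 = 0.8547.
Rearranging, λ(13.5 − 0.8547×9.05) = 0.8547, so λ = 0.8547/5.765 = 0.1483 per s.

0.148 per s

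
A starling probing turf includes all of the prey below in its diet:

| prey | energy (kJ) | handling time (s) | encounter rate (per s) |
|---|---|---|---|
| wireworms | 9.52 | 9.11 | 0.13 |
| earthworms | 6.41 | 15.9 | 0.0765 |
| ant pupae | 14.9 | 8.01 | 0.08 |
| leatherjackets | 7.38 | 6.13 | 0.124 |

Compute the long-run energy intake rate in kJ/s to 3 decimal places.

0.799 kJ/s

R = (0.13×9.52 + 0.0765×6.41 + 0.08×14.9 + 0.124×7.38) / (1 + 0.13×9.11 + 0.0765×15.9 + 0.08×8.01 + 0.124×6.13) = 3.835/4.802 = 0.7987 kJ/s.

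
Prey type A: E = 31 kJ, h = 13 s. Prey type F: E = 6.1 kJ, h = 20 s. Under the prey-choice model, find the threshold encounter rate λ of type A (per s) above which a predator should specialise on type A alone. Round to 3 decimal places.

Drop type F once their profitability E₂/h₂ falls below the rate achievable on type A alone: E₂/h₂ = λE₁/(1 + λh₁).
Solve for λ: λE₁h₂ = E₂(1 + λh₁) → λ(E₁h₂ − E₂h₁) = E₂ → λ = E₂/(E₁h₂ − E₂h₁).
λ = 6.1/(31×20 − 6.1×13) = 6.1/540.7 = 0.01128 per s.

0.011 per s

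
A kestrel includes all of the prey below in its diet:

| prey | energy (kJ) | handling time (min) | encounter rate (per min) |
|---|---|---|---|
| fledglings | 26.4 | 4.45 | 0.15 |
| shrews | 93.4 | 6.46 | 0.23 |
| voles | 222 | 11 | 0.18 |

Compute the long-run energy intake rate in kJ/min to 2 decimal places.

R = (0.15×26.4 + 0.23×93.4 + 0.18×222) / (1 + 0.15×4.45 + 0.23×6.46 + 0.18×11) = 65.4/5.133 = 12.74 kJ/min.

12.74 kJ/min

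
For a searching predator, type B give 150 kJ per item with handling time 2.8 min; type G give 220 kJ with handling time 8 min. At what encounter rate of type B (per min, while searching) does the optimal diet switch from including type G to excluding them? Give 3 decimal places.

0.377 per min

The zero-one rule: include type G iff E₂/h₂ > λE₁/(1+λh₁). Equality gives the switch point.
λE₁h₂ = E₂ + λE₂h₁ ⇒ λ = E₂/(E₁h₂ − E₂h₁) = 220/(1200 − 616) = 0.3767 per min.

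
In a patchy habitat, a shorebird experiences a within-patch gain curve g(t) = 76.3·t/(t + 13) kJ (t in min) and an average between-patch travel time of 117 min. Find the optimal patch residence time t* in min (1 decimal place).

39.0 min

By the marginal value theorem, leave when the instantaneous gain rate g'(t) equals the habitat-wide average g(t)/(T + t).
g'(t) = 76.3·13/(t + 13)². Setting 76.3·13/(t+13)² = 76.3t/[(t+13)(117+t)] gives 13(117+t) = t(t+13), so t² = 13×117 = 1521.
t* = √1521 = 39 min.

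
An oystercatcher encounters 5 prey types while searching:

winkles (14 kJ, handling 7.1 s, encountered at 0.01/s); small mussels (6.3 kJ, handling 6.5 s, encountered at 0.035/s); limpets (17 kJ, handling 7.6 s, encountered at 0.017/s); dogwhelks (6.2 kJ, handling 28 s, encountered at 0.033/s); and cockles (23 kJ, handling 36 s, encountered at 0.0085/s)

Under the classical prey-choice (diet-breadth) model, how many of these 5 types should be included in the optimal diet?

E/h in descending order: limpets 2.24, winkles 1.97, small mussels 0.969, cockles 0.639, dogwhelks 0.221 kJ/s. The optimal diet is the largest prefix of this list for which every included type satisfies E_i/h_i > R on the types above it.
Rate on top 1: 0.2559. winkles: 1.97 > 0.2559 → include.
Rate on top 2: 0.3574. small mussels: 0.969 > 0.3574 → include.
Rate on top 3: 0.4549. cockles: 0.639 > 0.4549 → include.
Rate on top 4: 0.4874. dogwhelks: 0.221 < 0.4874 → exclude; stop.
Optimal diet: limpets, winkles, small mussels, cockles — 4 of 5 types.

4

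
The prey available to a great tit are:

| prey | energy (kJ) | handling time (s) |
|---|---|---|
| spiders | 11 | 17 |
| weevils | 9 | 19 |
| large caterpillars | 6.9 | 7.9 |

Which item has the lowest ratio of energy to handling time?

In descending order of E/h:
large caterpillars: 6.9/7.9 = 0.873 kJ/s
spiders: 11/17 = 0.647 kJ/s
weevils: 9/19 = 0.474 kJ/s

weevils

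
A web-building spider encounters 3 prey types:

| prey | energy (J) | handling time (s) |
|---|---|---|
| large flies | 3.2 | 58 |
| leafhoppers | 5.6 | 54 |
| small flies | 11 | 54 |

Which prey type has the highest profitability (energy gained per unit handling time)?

small flies

In descending order of E/h:
small flies: 11/54 = 0.204 J/s
leafhoppers: 5.6/54 = 0.104 J/s
large flies: 3.2/58 = 0.0552 J/s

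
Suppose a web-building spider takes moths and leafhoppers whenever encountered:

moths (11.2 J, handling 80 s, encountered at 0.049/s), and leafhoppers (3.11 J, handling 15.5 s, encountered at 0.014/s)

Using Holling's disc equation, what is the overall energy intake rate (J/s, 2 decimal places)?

0.12 J/s

Energy encountered per unit search time: 0.049×11.2 + 0.014×3.11 = 0.5923 J/s.
Handling time per unit search time: 0.049×80 + 0.014×15.5 = 4.137.
Rate = 0.5923/(1 + 4.137) = 0.1153 J/s.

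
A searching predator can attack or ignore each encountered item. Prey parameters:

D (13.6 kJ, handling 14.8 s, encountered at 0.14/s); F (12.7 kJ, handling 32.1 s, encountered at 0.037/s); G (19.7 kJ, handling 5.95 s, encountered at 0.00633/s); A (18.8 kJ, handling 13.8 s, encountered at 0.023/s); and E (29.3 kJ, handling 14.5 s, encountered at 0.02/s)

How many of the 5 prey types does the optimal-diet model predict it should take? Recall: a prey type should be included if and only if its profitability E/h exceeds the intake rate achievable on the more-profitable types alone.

Rank by E/h (kJ/s): G 3.31, E 2.02, A 1.36, D 0.919, F 0.396. Include each in turn until the next type's E/h falls below the running intake rate.
Rate on top 1: 0.1202. E: 2.02 > 0.1202 → include.
Rate on top 2: 0.5353. A: 1.36 > 0.5353 → include.
Rate on top 3: 0.6949. D: 0.919 > 0.6949 → include.
Rate on top 4: 0.8198. F: 0.396 < 0.8198 → exclude; stop.
Optimal diet: G, E, A, D — 4 of 5 types.

4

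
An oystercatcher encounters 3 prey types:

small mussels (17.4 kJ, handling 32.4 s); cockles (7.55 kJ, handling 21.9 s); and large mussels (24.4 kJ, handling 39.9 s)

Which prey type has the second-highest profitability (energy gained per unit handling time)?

small mussels

In descending order of E/h:
large mussels: 24.4/39.9 = 0.612 kJ/s
small mussels: 17.4/32.4 = 0.537 kJ/s
cockles: 7.55/21.9 = 0.345 kJ/s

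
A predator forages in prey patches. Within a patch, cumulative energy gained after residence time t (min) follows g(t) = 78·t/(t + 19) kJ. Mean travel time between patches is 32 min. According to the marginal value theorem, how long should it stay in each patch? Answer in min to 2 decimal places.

24.66 min

By the marginal value theorem, leave when the instantaneous gain rate g'(t) equals the habitat-wide average g(t)/(T + t).
g'(t) = 78·19/(t + 19)². Setting 78·19/(t+19)² = 78t/[(t+19)(32+t)] gives 19(32+t) = t(t+19), so t² = 19×32 = 608.
t* = √608 = 24.66 min.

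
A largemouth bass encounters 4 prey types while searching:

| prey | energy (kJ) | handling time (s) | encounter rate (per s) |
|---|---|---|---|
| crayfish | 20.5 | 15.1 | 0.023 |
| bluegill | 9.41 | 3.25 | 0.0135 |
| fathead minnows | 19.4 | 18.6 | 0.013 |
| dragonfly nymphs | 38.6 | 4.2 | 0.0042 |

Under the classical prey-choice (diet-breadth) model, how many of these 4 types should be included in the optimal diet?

4

Profitabilities (E/h, kJ/s): dragonfly nymphs 9.19, bluegill 2.9, crayfish 1.36, fathead minnows 1.04. Add prey in this order while the next type's profitability exceeds the intake rate on those already taken.
Rate on top 1: 0.1593. bluegill: 2.9 > 0.1593 → include.
Rate on top 2: 0.2724. crayfish: 1.36 > 0.2724 → include.
Rate on top 3: 0.5399. fathead minnows: 1.04 > 0.5399 → include.
Optimal diet: dragonfly nymphs, bluegill, crayfish, fathead minnows — 4 of 4 types.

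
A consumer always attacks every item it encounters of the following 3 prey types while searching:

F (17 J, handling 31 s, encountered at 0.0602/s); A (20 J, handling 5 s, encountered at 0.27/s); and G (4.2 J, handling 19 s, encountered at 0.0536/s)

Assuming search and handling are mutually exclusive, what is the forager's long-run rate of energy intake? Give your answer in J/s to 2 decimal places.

R = Σλ_iE_i / (1 + Σλ_ih_i)
Numerator: 0.0602×17 + 0.27×20 + 0.0536×4.2 = 6.649
Denominator: 1 + 0.0602×31 + 0.27×5 + 0.0536×19 = 5.235
R = 6.649/5.235 = 1.27 J/s

1.27 J/s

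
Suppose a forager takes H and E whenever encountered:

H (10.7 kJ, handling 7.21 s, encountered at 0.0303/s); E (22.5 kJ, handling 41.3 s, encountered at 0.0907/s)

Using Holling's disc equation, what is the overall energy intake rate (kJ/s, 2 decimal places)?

R = (0.0303×10.7 + 0.0907×22.5) / (1 + 0.0303×7.21 + 0.0907×41.3) = 2.365/4.964 = 0.4764 kJ/s.

0.48 kJ/s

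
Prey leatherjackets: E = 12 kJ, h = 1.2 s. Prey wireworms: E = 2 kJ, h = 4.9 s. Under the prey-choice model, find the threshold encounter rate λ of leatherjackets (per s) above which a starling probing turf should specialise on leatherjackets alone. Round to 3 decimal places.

Drop wireworms once their profitability E₂/h₂ falls below the rate achievable on leatherjackets alone: E₂/h₂ = λE₁/(1 + λh₁).
Solve for λ: λE₁h₂ = E₂(1 + λh₁) → λ(E₁h₂ − E₂h₁) = E₂ → λ = E₂/(E₁h₂ − E₂h₁).
λ = 2/(12×4.9 − 2×1.2) = 2/56.4 = 0.03546 per s.

0.035 per s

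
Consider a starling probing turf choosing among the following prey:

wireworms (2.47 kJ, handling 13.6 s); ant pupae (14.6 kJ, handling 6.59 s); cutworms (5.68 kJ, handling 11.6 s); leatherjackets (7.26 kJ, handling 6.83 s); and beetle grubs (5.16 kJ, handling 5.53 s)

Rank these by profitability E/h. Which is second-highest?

leatherjackets

Profitability E/h (kJ/s): wireworms = 2.47/13.6 = 0.182, ant pupae = 14.6/6.59 = 2.22, cutworms = 5.68/11.6 = 0.49, leatherjackets = 7.26/6.83 = 1.06, beetle grubs = 5.16/5.53 = 0.933.
Ranked: ant pupae > leatherjackets > beetle grubs > cutworms > wireworms.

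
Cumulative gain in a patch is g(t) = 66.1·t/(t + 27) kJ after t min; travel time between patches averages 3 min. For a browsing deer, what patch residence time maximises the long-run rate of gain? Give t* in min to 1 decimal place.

By the marginal value theorem, leave when the instantaneous gain rate g'(t) equals the habitat-wide average g(t)/(T + t).
g'(t) = 66.1·27/(t + 27)². Setting 66.1·27/(t+27)² = 66.1t/[(t+27)(3+t)] gives 27(3+t) = t(t+27), so t² = 27×3 = 81.
t* = √81 = 9 min.

9.0 min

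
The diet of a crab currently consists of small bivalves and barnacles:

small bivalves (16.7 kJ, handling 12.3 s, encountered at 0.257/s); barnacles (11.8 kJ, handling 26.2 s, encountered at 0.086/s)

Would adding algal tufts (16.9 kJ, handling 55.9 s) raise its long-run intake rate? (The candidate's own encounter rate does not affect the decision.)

No

On small bivalves and barnacles alone, R = ΣλE/(1+Σλh) = 5.307/6.414 = 0.8273 kJ/s.
Profitability of algal tufts: 16.9/55.9 = 0.3023 kJ/s.
0.3023 < 0.8273, so adding algal tufts would lower the average — exclude it.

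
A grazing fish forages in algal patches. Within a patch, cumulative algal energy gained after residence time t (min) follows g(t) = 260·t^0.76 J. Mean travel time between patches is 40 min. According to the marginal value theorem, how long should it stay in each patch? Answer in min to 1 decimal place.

126.7 min

Optimal t* satisfies g'(t*) = g(t*)/(T + t*).
g'(t) = 0.76·260·t^-0.24. Setting 0.76·260·t^-0.24 = 260·t^0.76/(40+t) gives 0.76(40+t) = t, so 0.24·t = 0.76×40.
t* = 0.76×40/0.24 = 126.7 min.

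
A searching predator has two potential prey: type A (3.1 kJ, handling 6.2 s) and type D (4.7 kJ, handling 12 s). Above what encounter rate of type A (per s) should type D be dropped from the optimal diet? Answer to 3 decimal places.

Drop type D once their profitability E₂/h₂ falls below the rate achievable on type A alone: E₂/h₂ = λE₁/(1 + λh₁).
Solve for λ: λE₁h₂ = E₂(1 + λh₁) → λ(E₁h₂ − E₂h₁) = E₂ → λ = E₂/(E₁h₂ − E₂h₁).
λ = 4.7/(3.1×12 − 4.7×6.2) = 4.7/8.06 = 0.5831 per s.

0.583 per s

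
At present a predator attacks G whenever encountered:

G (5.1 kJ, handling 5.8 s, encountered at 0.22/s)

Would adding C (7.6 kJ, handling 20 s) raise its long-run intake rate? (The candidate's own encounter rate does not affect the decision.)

Current rate: (0.22×5.1)/(1 + 0.22×5.8) = 0.493 kJ/s.
Profitability of C: 7.6/20 = 0.38 kJ/s.
0.38 < 0.493, so adding C would lower the average — exclude it.

No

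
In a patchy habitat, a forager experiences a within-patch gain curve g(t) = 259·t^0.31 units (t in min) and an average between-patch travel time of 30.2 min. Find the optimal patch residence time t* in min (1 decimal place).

13.6 min

Maximise g(t)/(T+t): set derivative to zero → g'(t)(T+t) = g(t).
g'(t) = 0.31·259·t^-0.69. Setting 0.31·259·t^-0.69 = 259·t^0.31/(30.2+t) gives 0.31(30.2+t) = t, so 0.69·t = 0.31×30.2.
t* = 0.31×30.2/0.69 = 13.57 min.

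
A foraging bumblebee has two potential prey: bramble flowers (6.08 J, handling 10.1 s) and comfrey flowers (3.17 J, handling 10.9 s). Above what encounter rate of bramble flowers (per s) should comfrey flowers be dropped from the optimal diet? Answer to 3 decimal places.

0.093 per s

At the threshold, the rate on bramble flowers alone equals the profitability of comfrey flowers: λ·6.08/(1 + λ·10.1) = 3.17/10.9 = 0.2908.
Rearranging, λ(6.08 − 0.2908×10.1) = 0.2908, so λ = 0.2908/3.143 = 0.09254 per s.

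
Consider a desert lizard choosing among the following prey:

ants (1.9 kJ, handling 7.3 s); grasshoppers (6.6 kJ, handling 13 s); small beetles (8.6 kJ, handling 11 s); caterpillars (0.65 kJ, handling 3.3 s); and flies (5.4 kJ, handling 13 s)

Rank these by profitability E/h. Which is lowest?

Profitability E/h (kJ/s): ants = 1.9/7.3 = 0.26, grasshoppers = 6.6/13 = 0.508, small beetles = 8.6/11 = 0.782, caterpillars = 0.65/3.3 = 0.197, flies = 5.4/13 = 0.415.
Ranked: small beetles > grasshoppers > flies > ants > caterpillars.

caterpillars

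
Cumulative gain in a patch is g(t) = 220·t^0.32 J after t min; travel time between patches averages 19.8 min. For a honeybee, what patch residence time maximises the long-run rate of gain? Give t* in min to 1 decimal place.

Optimal t* satisfies g'(t*) = g(t*)/(T + t*).
g'(t) = 0.32·220·t^-0.68. Setting 0.32·220·t^-0.68 = 220·t^0.32/(19.8+t) gives 0.32(19.8+t) = t, so 0.68·t = 0.32×19.8.
t* = 0.32×19.8/0.68 = 9.318 min.

9.3 min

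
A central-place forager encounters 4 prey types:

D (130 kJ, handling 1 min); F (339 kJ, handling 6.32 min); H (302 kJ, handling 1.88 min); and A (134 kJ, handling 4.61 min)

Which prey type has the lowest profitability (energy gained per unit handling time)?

A

In descending order of E/h:
H: 302/1.88 = 161 kJ/min
D: 130/1 = 130 kJ/min
F: 339/6.32 = 53.6 kJ/min
A: 134/4.61 = 29.1 kJ/min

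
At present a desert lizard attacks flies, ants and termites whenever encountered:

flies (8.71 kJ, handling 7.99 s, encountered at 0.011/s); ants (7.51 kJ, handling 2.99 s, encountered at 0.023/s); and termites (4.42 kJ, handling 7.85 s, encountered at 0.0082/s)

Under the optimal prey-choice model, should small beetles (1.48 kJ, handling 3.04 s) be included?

On flies, ants and termites alone, R = ΣλE/(1+Σλh) = 0.3048/1.221 = 0.2496 kJ/s.
Profitability of small beetles: 1.48/3.04 = 0.4868 kJ/s.
Since 0.4868 > R, including small beetles increases the long-run rate.

Yes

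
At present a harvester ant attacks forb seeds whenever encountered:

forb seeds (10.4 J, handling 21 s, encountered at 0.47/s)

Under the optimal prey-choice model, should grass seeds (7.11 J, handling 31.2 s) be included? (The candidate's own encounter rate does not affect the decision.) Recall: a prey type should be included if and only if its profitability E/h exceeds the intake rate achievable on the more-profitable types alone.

Current rate: (0.47×10.4)/(1 + 0.47×21) = 0.4497 J/s.
Profitability of grass seeds: 7.11/31.2 = 0.2279 J/s.
0.2279 < 0.4497, so adding grass seeds would lower the average — exclude it.

No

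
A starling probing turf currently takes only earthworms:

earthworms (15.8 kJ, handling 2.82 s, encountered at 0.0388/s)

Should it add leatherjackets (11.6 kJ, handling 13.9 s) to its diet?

Current rate: (0.0388×15.8)/(1 + 0.0388×2.82) = 0.5526 kJ/s.
Profitability of leatherjackets: 11.6/13.9 = 0.8345 kJ/s.
0.8345 > 0.5526, so adding leatherjackets raises the average — include it.

Yes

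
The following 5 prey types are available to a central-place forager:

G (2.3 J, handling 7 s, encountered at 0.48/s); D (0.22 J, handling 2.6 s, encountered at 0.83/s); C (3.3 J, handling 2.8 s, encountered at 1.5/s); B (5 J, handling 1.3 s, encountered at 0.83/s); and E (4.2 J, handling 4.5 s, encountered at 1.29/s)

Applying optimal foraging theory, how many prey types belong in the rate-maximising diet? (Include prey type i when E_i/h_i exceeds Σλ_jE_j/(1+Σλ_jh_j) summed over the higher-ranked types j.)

1

E/h in descending order: B 3.85, C 1.18, E 0.933, G 0.329, D 0.0846 J/s. The optimal diet is the largest prefix of this list for which every included type satisfies E_i/h_i > R on the types above it.
Rate on top 1: 1.996. C: 1.18 < 1.996 → exclude; stop.
Optimal diet: B — 1 of 5 types.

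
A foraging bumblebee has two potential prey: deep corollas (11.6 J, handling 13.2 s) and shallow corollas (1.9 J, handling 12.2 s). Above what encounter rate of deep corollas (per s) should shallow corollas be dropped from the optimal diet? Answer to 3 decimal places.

At the threshold, the rate on deep corollas alone equals the profitability of shallow corollas: λ·11.6/(1 + λ·13.2) = 1.9/12.2 = 0.1557.
Rearranging, λ(11.6 − 0.1557×13.2) = 0.1557, so λ = 0.1557/9.544 = 0.01632 per s.

0.016 per s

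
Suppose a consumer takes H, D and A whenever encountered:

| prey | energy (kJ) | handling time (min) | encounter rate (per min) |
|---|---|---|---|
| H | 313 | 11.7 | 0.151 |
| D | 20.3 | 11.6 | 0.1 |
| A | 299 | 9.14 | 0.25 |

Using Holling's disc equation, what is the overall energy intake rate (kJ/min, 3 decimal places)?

R = (0.151×313 + 0.1×20.3 + 0.25×299) / (1 + 0.151×11.7 + 0.1×11.6 + 0.25×9.14) = 124/6.212 = 19.97 kJ/min.

19.969 kJ/min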